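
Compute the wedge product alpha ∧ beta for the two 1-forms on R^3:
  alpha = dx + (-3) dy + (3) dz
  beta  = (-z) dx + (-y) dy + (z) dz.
alpha ∧ beta = (-y - 3*z) dx ∧ dy + (4*z) dx ∧ dz + (3*y - 3*z) dy ∧ dz

Distribute the wedge, using dx_i ∧ dx_j = -dx_j ∧ dx_i and dx_i ∧ dx_i = 0. For each pair (i, j) with i < j, the coefficient of dx_i ∧ dx_j in alpha ∧ beta is (alpha_i * beta_j - alpha_j * beta_i). Collecting: alpha ∧ beta = (-y - 3*z) dx ∧ dy + (4*z) dx ∧ dz + (3*y - 3*z) dy ∧ dz.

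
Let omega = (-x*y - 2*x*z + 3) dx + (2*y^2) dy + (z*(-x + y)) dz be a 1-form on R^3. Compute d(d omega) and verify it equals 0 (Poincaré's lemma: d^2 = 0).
d(d omega) = 0

Step 1: d omega = sum_{i<j} (∂f_j/∂x_i - ∂f_i/∂x_j) dx_i ∧ dx_j:
  coeff of dx ∧ dy: x
  coeff of dx ∧ dz: 2*x - z
  coeff of dy ∧ dz: z
Step 2: Apply d again to each 2-form coefficient. The only possible 3-form in R^3 is dx ∧ dy ∧ dz, with coefficient
  ∂(coeff of dy∧dz)/∂x - ∂(coeff of dx∧dz)/∂y + ∂(coeff of dx∧dy)/∂z
  = ∂/∂x (z) - ∂/∂y (2*x - z) + ∂/∂z (x).
Each of these terms simplifies to sums of mixed partials that cancel in pairs. The result is 0 (by equality of mixed partials for smooth functions — Schwarz / Clairaut).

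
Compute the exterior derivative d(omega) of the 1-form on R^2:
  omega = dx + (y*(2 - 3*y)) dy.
d(omega) = 0

For a 1-form omega = sum_i f_i dx_i, the exterior derivative is
  d(omega) = sum_{i < j} (∂f_j/∂x_i - ∂f_i/∂x_j) dx_i ∧ dx_j.

Assembling: d(omega) = 0.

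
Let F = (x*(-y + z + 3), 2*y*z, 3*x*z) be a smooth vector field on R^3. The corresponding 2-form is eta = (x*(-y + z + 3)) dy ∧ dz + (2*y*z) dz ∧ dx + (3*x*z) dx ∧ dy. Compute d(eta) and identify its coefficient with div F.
d(eta) = (3*x - y + 3*z + 3) dx ∧ dy ∧ dz; div F = 3*x - y + 3*z + 3

For a 2-form in R^3 of the form above, applying d gives a 3-form with coefficient ∂P/∂x + ∂Q/∂y + ∂R/∂z:
  ∂P/∂x = -y + z + 3
  ∂Q/∂y = 2*z
  ∂R/∂z = 3*x
Sum = 3*x - y + 3*z + 3, which is exactly div F.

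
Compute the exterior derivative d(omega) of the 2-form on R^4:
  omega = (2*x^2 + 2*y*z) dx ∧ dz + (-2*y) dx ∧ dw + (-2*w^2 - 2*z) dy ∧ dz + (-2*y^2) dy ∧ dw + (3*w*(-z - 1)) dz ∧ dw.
d(omega) = (-2*z) dx ∧ dy ∧ dz + (2) dx ∧ dy ∧ dw + (-4*w) dy ∧ dz ∧ dw

For a 2-form omega = sum_{i<j} g_{ij} dx_i ∧ dx_j, the exterior derivative is
  d(omega) = sum_{i<j} d(g_{ij}) ∧ dx_i ∧ dx_j = sum_{i<j, k} (∂g_{ij}/∂x_k) dx_k ∧ dx_i ∧ dx_j.
Expand each term, using dx_k ∧ dx_i ∧ dx_j = sgn(permutation) dx_{(a)} ∧ dx_{(b)} ∧ dx_{(c)} with (a < b < c) sorted:
  d(2*x^2 + 2*y*z) includes (∂/∂y)(2*x^2 + 2*y*z) dy = (2*z) dy, which multiplied by dx ∧ dz gives (-2*z) dx ∧ dy ∧ dz
  d(-2*y) includes (∂/∂y)(-2*y) dy = (-2) dy, which multiplied by dx ∧ dw gives (2) dx ∧ dy ∧ dw
  d(-2*w^2 - 2*z) includes (∂/∂w)(-2*w^2 - 2*z) dw = (-4*w) dw, which multiplied by dy ∧ dz gives (-4*w) dy ∧ dz ∧ dw
Collecting like 3-forms: d(omega) = (-2*z) dx ∧ dy ∧ dz + (2) dx ∧ dy ∧ dw + (-4*w) dy ∧ dz ∧ dw.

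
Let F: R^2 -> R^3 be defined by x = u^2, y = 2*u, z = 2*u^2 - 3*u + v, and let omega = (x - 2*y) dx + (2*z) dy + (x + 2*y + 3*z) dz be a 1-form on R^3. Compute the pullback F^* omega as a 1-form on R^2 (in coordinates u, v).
F^* omega = (30*u^3 - 41*u^2 + 12*u*v + 3*u - 5*v) du + (7*u^2 - 5*u + 3*v) dv

Using F^*(f dg) = (f ∘ F) d(g ∘ F), substitute each coordinate x_i by F_i(u, v) in f_i, and replace dx_i by d F_i = (∂F_i/∂u) du + (∂F_i/∂v) dv.
  For the x component: f_1(F) = u*(u - 4); d F_1 = (2*u) du + (0) dv
  For the y component: f_2(F) = 4*u^2 - 6*u + 2*v; d F_2 = (2) du + (0) dv
  For the z component: f_3(F) = 7*u^2 - 5*u + 3*v; d F_3 = (4*u - 3) du + (1) dv
Combining and collecting du, dv coefficients:
  coeff of du: 30*u^3 - 41*u^2 + 12*u*v + 3*u - 5*v
  coeff of dv: 7*u^2 - 5*u + 3*v
F^* omega = (30*u^3 - 41*u^2 + 12*u*v + 3*u - 5*v) du + (7*u^2 - 5*u + 3*v) dv.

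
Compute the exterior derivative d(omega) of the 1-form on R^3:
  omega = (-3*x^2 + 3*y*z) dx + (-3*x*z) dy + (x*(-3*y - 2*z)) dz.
d(omega) = (-6*z) dx ∧ dy + (-6*y - 2*z) dx ∧ dz

For a 1-form omega = sum_i f_i dx_i, the exterior derivative is
  d(omega) = sum_{i < j} (∂f_j/∂x_i - ∂f_i/∂x_j) dx_i ∧ dx_j.
  coefficient of dx ∧ dy: ∂f_2/∂x - ∂f_1/∂y = ∂(-3*x*z)/∂x - ∂(-3*x^2 + 3*y*z)/∂y = -6*z
  coefficient of dx ∧ dz: ∂f_3/∂x - ∂f_1/∂z = ∂(x*(-3*y - 2*z))/∂x - ∂(-3*x^2 + 3*y*z)/∂z = -6*y - 2*z
Assembling: d(omega) = (-6*z) dx ∧ dy + (-6*y - 2*z) dx ∧ dz.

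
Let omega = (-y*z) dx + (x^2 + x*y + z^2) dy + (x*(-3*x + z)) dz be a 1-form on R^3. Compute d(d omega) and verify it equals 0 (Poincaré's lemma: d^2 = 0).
d(d omega) = 0

Step 1: d omega = sum_{i<j} (∂f_j/∂x_i - ∂f_i/∂x_j) dx_i ∧ dx_j:
  coeff of dx ∧ dy: 2*x + y + z
  coeff of dx ∧ dz: -6*x + y + z
  coeff of dy ∧ dz: -2*z
Step 2: Apply d again to each 2-form coefficient. The only possible 3-form in R^3 is dx ∧ dy ∧ dz, with coefficient
  ∂(coeff of dy∧dz)/∂x - ∂(coeff of dx∧dz)/∂y + ∂(coeff of dx∧dy)/∂z
  = ∂/∂x (-2*z) - ∂/∂y (-6*x + y + z) + ∂/∂z (2*x + y + z).
Each of these terms simplifies to sums of mixed partials that cancel in pairs. The result is 0 (by equality of mixed partials for smooth functions — Schwarz / Clairaut).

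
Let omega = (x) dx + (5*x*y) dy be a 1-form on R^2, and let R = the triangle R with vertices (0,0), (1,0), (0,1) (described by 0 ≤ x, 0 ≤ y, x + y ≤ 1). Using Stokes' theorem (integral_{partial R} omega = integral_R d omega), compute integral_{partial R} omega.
integral_(partial R) omega = 5/6

Stokes: integral_partial_R omega = integral_R d omega with d omega = (∂Q/∂x - ∂P/∂y) dx ∧ dy.
  ∂Q/∂x = 5*y
  ∂P/∂y = 0
  integrand = ∂Q/∂x - ∂P/∂y = 5*y.
Integrating over R: integral_0^1 integral_0^{1-x} (5*y) dy dx = 5/6.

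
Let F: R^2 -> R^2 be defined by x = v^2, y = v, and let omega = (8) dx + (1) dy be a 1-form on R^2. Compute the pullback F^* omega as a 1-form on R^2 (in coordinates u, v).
F^* omega = (16*v + 1) dv

Using F^*(f dg) = (f ∘ F) d(g ∘ F), substitute each coordinate x_i by F_i(u, v) in f_i, and replace dx_i by d F_i = (∂F_i/∂u) du + (∂F_i/∂v) dv.
  For the x component: f_1(F) = 8; d F_1 = (0) du + (2*v) dv
  For the y component: f_2(F) = 1; d F_2 = (0) du + (1) dv
Combining and collecting du, dv coefficients:
  coeff of du: 0
  coeff of dv: 16*v + 1
F^* omega = (16*v + 1) dv.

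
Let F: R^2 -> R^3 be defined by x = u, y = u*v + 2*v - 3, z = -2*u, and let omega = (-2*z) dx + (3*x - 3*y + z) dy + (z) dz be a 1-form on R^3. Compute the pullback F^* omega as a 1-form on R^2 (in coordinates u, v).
F^* omega = (-3*u*v^2 + u*v + 8*u - 6*v^2 + 9*v) du + (-3*u^2*v + u^2 - 12*u*v + 11*u - 12*v + 18) dv

Using F^*(f dg) = (f ∘ F) d(g ∘ F), substitute each coordinate x_i by F_i(u, v) in f_i, and replace dx_i by d F_i = (∂F_i/∂u) du + (∂F_i/∂v) dv.
  For the x component: f_1(F) = 4*u; d F_1 = (1) du + (0) dv
  For the y component: f_2(F) = -3*u*v + u - 6*v + 9; d F_2 = (v) du + (u + 2) dv
  For the z component: f_3(F) = -2*u; d F_3 = (-2) du + (0) dv
Combining and collecting du, dv coefficients:
  coeff of du: -3*u*v^2 + u*v + 8*u - 6*v^2 + 9*v
  coeff of dv: -3*u^2*v + u^2 - 12*u*v + 11*u - 12*v + 18
F^* omega = (-3*u*v^2 + u*v + 8*u - 6*v^2 + 9*v) du + (-3*u^2*v + u^2 - 12*u*v + 11*u - 12*v + 18) dv.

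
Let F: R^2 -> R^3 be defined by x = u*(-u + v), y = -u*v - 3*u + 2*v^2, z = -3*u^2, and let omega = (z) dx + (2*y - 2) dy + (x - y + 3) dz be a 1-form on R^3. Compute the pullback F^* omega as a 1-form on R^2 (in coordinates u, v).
F^* omega = (12*u^3 - 15*u^2*v - 18*u^2 + 14*u*v^2 + 12*u*v - 4*v^3 - 12*v^2 + 2*v + 6) du + (-3*u^3 + 2*u^2*v + 6*u^2 - 12*u*v^2 - 24*u*v + 2*u + 16*v^3 - 8*v) dv

Using F^*(f dg) = (f ∘ F) d(g ∘ F), substitute each coordinate x_i by F_i(u, v) in f_i, and replace dx_i by d F_i = (∂F_i/∂u) du + (∂F_i/∂v) dv.
  For the x component: f_1(F) = -3*u^2; d F_1 = (-2*u + v) du + (u) dv
  For the y component: f_2(F) = -2*u*v - 6*u + 4*v^2 - 2; d F_2 = (-v - 3) du + (-u + 4*v) dv
  For the z component: f_3(F) = -u^2 + 2*u*v + 3*u - 2*v^2 + 3; d F_3 = (-6*u) du + (0) dv
Combining and collecting du, dv coefficients:
  coeff of du: 12*u^3 - 15*u^2*v - 18*u^2 + 14*u*v^2 + 12*u*v - 4*v^3 - 12*v^2 + 2*v + 6
  coeff of dv: -3*u^3 + 2*u^2*v + 6*u^2 - 12*u*v^2 - 24*u*v + 2*u + 16*v^3 - 8*v
F^* omega = (12*u^3 - 15*u^2*v - 18*u^2 + 14*u*v^2 + 12*u*v - 4*v^3 - 12*v^2 + 2*v + 6) du + (-3*u^3 + 2*u^2*v + 6*u^2 - 12*u*v^2 - 24*u*v + 2*u + 16*v^3 - 8*v) dv.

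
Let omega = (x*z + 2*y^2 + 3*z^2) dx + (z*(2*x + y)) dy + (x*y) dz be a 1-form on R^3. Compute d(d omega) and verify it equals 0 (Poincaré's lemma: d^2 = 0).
d(d omega) = 0

Step 1: d omega = sum_{i<j} (∂f_j/∂x_i - ∂f_i/∂x_j) dx_i ∧ dx_j:
  coeff of dx ∧ dy: -4*y + 2*z
  coeff of dx ∧ dz: -x + y - 6*z
  coeff of dy ∧ dz: -x - y
Step 2: Apply d again to each 2-form coefficient. The only possible 3-form in R^3 is dx ∧ dy ∧ dz, with coefficient
  ∂(coeff of dy∧dz)/∂x - ∂(coeff of dx∧dz)/∂y + ∂(coeff of dx∧dy)/∂z
  = ∂/∂x (-x - y) - ∂/∂y (-x + y - 6*z) + ∂/∂z (-4*y + 2*z).
Each of these terms simplifies to sums of mixed partials that cancel in pairs. The result is 0 (by equality of mixed partials for smooth functions — Schwarz / Clairaut).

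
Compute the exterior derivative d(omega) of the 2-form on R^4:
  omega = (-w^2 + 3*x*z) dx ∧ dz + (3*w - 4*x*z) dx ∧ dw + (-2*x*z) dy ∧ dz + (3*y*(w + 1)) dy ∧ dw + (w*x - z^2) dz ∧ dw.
d(omega) = (-w + 4*x) dx ∧ dz ∧ dw + (-2*z) dx ∧ dy ∧ dz

For a 2-form omega = sum_{i<j} g_{ij} dx_i ∧ dx_j, the exterior derivative is
  d(omega) = sum_{i<j} d(g_{ij}) ∧ dx_i ∧ dx_j = sum_{i<j, k} (∂g_{ij}/∂x_k) dx_k ∧ dx_i ∧ dx_j.
Expand each term, using dx_k ∧ dx_i ∧ dx_j = sgn(permutation) dx_{(a)} ∧ dx_{(b)} ∧ dx_{(c)} with (a < b < c) sorted:
  d(-w^2 + 3*x*z) includes (∂/∂w)(-w^2 + 3*x*z) dw = (-2*w) dw, which multiplied by dx ∧ dz gives (-2*w) dx ∧ dz ∧ dw
  d(3*w - 4*x*z) includes (∂/∂z)(3*w - 4*x*z) dz = (-4*x) dz, which multiplied by dx ∧ dw gives (4*x) dx ∧ dz ∧ dw
  d(-2*x*z) includes (∂/∂x)(-2*x*z) dx = (-2*z) dx, which multiplied by dy ∧ dz gives (-2*z) dx ∧ dy ∧ dz
  d(w*x - z^2) includes (∂/∂x)(w*x - z^2) dx = (w) dx, which multiplied by dz ∧ dw gives (w) dx ∧ dz ∧ dw
Collecting like 3-forms: d(omega) = (-w + 4*x) dx ∧ dz ∧ dw + (-2*z) dx ∧ dy ∧ dz.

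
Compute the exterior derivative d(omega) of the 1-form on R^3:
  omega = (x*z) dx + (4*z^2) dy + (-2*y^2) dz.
d(omega) = (-x) dx ∧ dz + (-4*y - 8*z) dy ∧ dz

For a 1-form omega = sum_i f_i dx_i, the exterior derivative is
  d(omega) = sum_{i < j} (∂f_j/∂x_i - ∂f_i/∂x_j) dx_i ∧ dx_j.
  coefficient of dx ∧ dz: ∂f_3/∂x - ∂f_1/∂z = ∂(-2*y^2)/∂x - ∂(x*z)/∂z = -x
  coefficient of dy ∧ dz: ∂f_3/∂y - ∂f_2/∂z = ∂(-2*y^2)/∂y - ∂(4*z^2)/∂z = -4*y - 8*z
Assembling: d(omega) = (-x) dx ∧ dz + (-4*y - 8*z) dy ∧ dz.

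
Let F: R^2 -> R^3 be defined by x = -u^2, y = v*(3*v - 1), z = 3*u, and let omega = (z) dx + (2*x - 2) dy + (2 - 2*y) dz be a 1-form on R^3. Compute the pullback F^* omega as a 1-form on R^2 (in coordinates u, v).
F^* omega = (-6*u^2 - 18*v^2 + 6*v + 6) du + (-12*u^2*v + 2*u^2 - 12*v + 2) dv

Using F^*(f dg) = (f ∘ F) d(g ∘ F), substitute each coordinate x_i by F_i(u, v) in f_i, and replace dx_i by d F_i = (∂F_i/∂u) du + (∂F_i/∂v) dv.
  For the x component: f_1(F) = 3*u; d F_1 = (-2*u) du + (0) dv
  For the y component: f_2(F) = -2*u^2 - 2; d F_2 = (0) du + (6*v - 1) dv
  For the z component: f_3(F) = -6*v^2 + 2*v + 2; d F_3 = (3) du + (0) dv
Combining and collecting du, dv coefficients:
  coeff of du: -6*u^2 - 18*v^2 + 6*v + 6
  coeff of dv: -12*u^2*v + 2*u^2 - 12*v + 2
F^* omega = (-6*u^2 - 18*v^2 + 6*v + 6) du + (-12*u^2*v + 2*u^2 - 12*v + 2) dv.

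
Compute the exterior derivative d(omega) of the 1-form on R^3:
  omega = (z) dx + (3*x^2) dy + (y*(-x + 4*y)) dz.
d(omega) = (6*x) dx ∧ dy + (-y - 1) dx ∧ dz + (-x + 8*y) dy ∧ dz

For a 1-form omega = sum_i f_i dx_i, the exterior derivative is
  d(omega) = sum_{i < j} (∂f_j/∂x_i - ∂f_i/∂x_j) dx_i ∧ dx_j.
  coefficient of dx ∧ dy: ∂f_2/∂x - ∂f_1/∂y = ∂(3*x^2)/∂x - ∂(z)/∂y = 6*x
  coefficient of dx ∧ dz: ∂f_3/∂x - ∂f_1/∂z = ∂(y*(-x + 4*y))/∂x - ∂(z)/∂z = -y - 1
  coefficient of dy ∧ dz: ∂f_3/∂y - ∂f_2/∂z = ∂(y*(-x + 4*y))/∂y - ∂(3*x^2)/∂z = -x + 8*y
Assembling: d(omega) = (6*x) dx ∧ dy + (-y - 1) dx ∧ dz + (-x + 8*y) dy ∧ dz.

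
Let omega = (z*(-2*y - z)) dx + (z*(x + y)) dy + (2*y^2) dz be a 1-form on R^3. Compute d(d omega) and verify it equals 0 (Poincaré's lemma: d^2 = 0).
d(d omega) = 0

Step 1: d omega = sum_{i<j} (∂f_j/∂x_i - ∂f_i/∂x_j) dx_i ∧ dx_j:
  coeff of dx ∧ dy: 3*z
  coeff of dx ∧ dz: 2*y + 2*z
  coeff of dy ∧ dz: -x + 3*y
Step 2: Apply d again to each 2-form coefficient. The only possible 3-form in R^3 is dx ∧ dy ∧ dz, with coefficient
  ∂(coeff of dy∧dz)/∂x - ∂(coeff of dx∧dz)/∂y + ∂(coeff of dx∧dy)/∂z
  = ∂/∂x (-x + 3*y) - ∂/∂y (2*y + 2*z) + ∂/∂z (3*z).
Each of these terms simplifies to sums of mixed partials that cancel in pairs. The result is 0 (by equality of mixed partials for smooth functions — Schwarz / Clairaut).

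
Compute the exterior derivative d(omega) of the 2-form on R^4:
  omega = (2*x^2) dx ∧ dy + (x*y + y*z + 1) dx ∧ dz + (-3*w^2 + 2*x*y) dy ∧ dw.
d(omega) = (-x - z) dx ∧ dy ∧ dz + (2*y) dx ∧ dy ∧ dw

For a 2-form omega = sum_{i<j} g_{ij} dx_i ∧ dx_j, the exterior derivative is
  d(omega) = sum_{i<j} d(g_{ij}) ∧ dx_i ∧ dx_j = sum_{i<j, k} (∂g_{ij}/∂x_k) dx_k ∧ dx_i ∧ dx_j.
Expand each term, using dx_k ∧ dx_i ∧ dx_j = sgn(permutation) dx_{(a)} ∧ dx_{(b)} ∧ dx_{(c)} with (a < b < c) sorted:
  d(x*y + y*z + 1) includes (∂/∂y)(x*y + y*z + 1) dy = (x + z) dy, which multiplied by dx ∧ dz gives (-x - z) dx ∧ dy ∧ dz
  d(-3*w^2 + 2*x*y) includes (∂/∂x)(-3*w^2 + 2*x*y) dx = (2*y) dx, which multiplied by dy ∧ dw gives (2*y) dx ∧ dy ∧ dw
Collecting like 3-forms: d(omega) = (-x - z) dx ∧ dy ∧ dz + (2*y) dx ∧ dy ∧ dw.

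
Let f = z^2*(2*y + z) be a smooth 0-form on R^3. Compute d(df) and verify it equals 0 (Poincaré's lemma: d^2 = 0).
d(df) = 0

Step 1: df = sum_i (∂f/∂x_i) dx_i = (0) dx + (2*z^2) dy + (z*(4*y + 3*z)) dz.
Step 2: Apply d again. Using the 1-form formula, the coefficient of dx ∧ dy in d(df) is ∂^2 f/∂x ∂y - ∂^2 f/∂y ∂x = (0) - (0) = 0 (equality of mixed partials for smooth f).
Similarly for dx ∧ dz and dy ∧ dz — all coefficients vanish. So d(df) = 0.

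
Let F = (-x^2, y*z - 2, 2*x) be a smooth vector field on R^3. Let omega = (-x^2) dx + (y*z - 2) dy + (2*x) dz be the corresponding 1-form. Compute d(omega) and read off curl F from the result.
d(omega) = (-y) dy ∧ dz + (-2) dz ∧ dx + (0) dx ∧ dy; curl F = (-y, -2, 0)

d omega = sum_{i<j} (∂f_j/∂x_i - ∂f_i/∂x_j) dx_i ∧ dx_j. Under the identification (dy ∧ dz, dz ∧ dx, dx ∧ dy) ↔ (e_x, e_y, e_z), the coefficients are exactly the components of curl F. Compute:
  ∂R/∂y - ∂Q/∂z = (0) - (y) = -y
  ∂P/∂z - ∂R/∂x = (0) - (2) = -2
  ∂Q/∂x - ∂P/∂y = (0) - (0) = 0.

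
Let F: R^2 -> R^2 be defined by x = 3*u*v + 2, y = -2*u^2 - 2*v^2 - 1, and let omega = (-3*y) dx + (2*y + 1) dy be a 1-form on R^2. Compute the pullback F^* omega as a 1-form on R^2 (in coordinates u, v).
F^* omega = (16*u^3 + 18*u^2*v + 16*u*v^2 + 4*u + 18*v^3 + 9*v) du + (18*u^3 + 16*u^2*v + 18*u*v^2 + 9*u + 16*v^3 + 4*v) dv

Using F^*(f dg) = (f ∘ F) d(g ∘ F), substitute each coordinate x_i by F_i(u, v) in f_i, and replace dx_i by d F_i = (∂F_i/∂u) du + (∂F_i/∂v) dv.
  For the x component: f_1(F) = 6*u^2 + 6*v^2 + 3; d F_1 = (3*v) du + (3*u) dv
  For the y component: f_2(F) = -4*u^2 - 4*v^2 - 1; d F_2 = (-4*u) du + (-4*v) dv
Combining and collecting du, dv coefficients:
  coeff of du: 16*u^3 + 18*u^2*v + 16*u*v^2 + 4*u + 18*v^3 + 9*v
  coeff of dv: 18*u^3 + 16*u^2*v + 18*u*v^2 + 9*u + 16*v^3 + 4*v
F^* omega = (16*u^3 + 18*u^2*v + 16*u*v^2 + 4*u + 18*v^3 + 9*v) du + (18*u^3 + 16*u^2*v + 18*u*v^2 + 9*u + 16*v^3 + 4*v) dv.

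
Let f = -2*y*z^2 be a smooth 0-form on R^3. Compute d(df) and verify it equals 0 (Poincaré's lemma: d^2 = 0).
d(df) = 0

Step 1: df = sum_i (∂f/∂x_i) dx_i = (0) dx + (-2*z^2) dy + (-4*y*z) dz.
Step 2: Apply d again. Using the 1-form formula, the coefficient of dx ∧ dy in d(df) is ∂^2 f/∂x ∂y - ∂^2 f/∂y ∂x = (0) - (0) = 0 (equality of mixed partials for smooth f).
Similarly for dx ∧ dz and dy ∧ dz — all coefficients vanish. So d(df) = 0.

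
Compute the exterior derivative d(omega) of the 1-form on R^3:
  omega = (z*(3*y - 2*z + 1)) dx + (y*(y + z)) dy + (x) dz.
d(omega) = (-3*z) dx ∧ dy + (-3*y + 4*z) dx ∧ dz + (-y) dy ∧ dz

For a 1-form omega = sum_i f_i dx_i, the exterior derivative is
  d(omega) = sum_{i < j} (∂f_j/∂x_i - ∂f_i/∂x_j) dx_i ∧ dx_j.
  coefficient of dx ∧ dy: ∂f_2/∂x - ∂f_1/∂y = ∂(y*(y + z))/∂x - ∂(z*(3*y - 2*z + 1))/∂y = -3*z
  coefficient of dx ∧ dz: ∂f_3/∂x - ∂f_1/∂z = ∂(x)/∂x - ∂(z*(3*y - 2*z + 1))/∂z = -3*y + 4*z
  coefficient of dy ∧ dz: ∂f_3/∂y - ∂f_2/∂z = ∂(x)/∂y - ∂(y*(y + z))/∂z = -y
Assembling: d(omega) = (-3*z) dx ∧ dy + (-3*y + 4*z) dx ∧ dz + (-y) dy ∧ dz.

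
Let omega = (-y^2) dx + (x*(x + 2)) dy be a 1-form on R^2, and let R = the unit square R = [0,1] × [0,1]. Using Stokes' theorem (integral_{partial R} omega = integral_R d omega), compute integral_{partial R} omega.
integral_(partial R) omega = 4

Stokes: integral_partial_R omega = integral_R d omega with d omega = (∂Q/∂x - ∂P/∂y) dx ∧ dy.
  ∂Q/∂x = 2*x + 2
  ∂P/∂y = -2*y
  integrand = ∂Q/∂x - ∂P/∂y = 2*x + 2*y + 2.
Integrating over R: integral_0^1 integral_0^1 (2*x + 2*y + 2) dx dy = 4.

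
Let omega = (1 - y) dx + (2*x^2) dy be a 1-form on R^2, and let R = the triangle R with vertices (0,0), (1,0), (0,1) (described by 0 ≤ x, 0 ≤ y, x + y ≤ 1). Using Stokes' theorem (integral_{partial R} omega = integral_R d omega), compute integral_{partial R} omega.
integral_(partial R) omega = 7/6

Stokes: integral_partial_R omega = integral_R d omega with d omega = (∂Q/∂x - ∂P/∂y) dx ∧ dy.
  ∂Q/∂x = 4*x
  ∂P/∂y = -1
  integrand = ∂Q/∂x - ∂P/∂y = 4*x + 1.
Integrating over R: integral_0^1 integral_0^{1-x} (4*x + 1) dy dx = 7/6.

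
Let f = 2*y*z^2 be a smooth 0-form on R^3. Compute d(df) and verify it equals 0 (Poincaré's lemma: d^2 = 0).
d(df) = 0

Step 1: df = sum_i (∂f/∂x_i) dx_i = (0) dx + (2*z^2) dy + (4*y*z) dz.
Step 2: Apply d again. Using the 1-form formula, the coefficient of dx ∧ dy in d(df) is ∂^2 f/∂x ∂y - ∂^2 f/∂y ∂x = (0) - (0) = 0 (equality of mixed partials for smooth f).
Similarly for dx ∧ dz and dy ∧ dz — all coefficients vanish. So d(df) = 0.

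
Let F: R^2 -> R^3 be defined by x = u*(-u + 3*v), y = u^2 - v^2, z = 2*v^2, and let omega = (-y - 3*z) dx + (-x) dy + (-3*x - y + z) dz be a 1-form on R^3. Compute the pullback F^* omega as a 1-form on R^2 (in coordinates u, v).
F^* omega = (4*u^3 - 9*u^2*v + 10*u*v^2 - 15*v^3) du + (-3*u^3 + 6*u^2*v - 45*u*v^2 + 12*v^3) dv

Using F^*(f dg) = (f ∘ F) d(g ∘ F), substitute each coordinate x_i by F_i(u, v) in f_i, and replace dx_i by d F_i = (∂F_i/∂u) du + (∂F_i/∂v) dv.
  For the x component: f_1(F) = -u^2 - 5*v^2; d F_1 = (-2*u + 3*v) du + (3*u) dv
  For the y component: f_2(F) = u*(u - 3*v); d F_2 = (2*u) du + (-2*v) dv
  For the z component: f_3(F) = 2*u^2 - 9*u*v + 3*v^2; d F_3 = (0) du + (4*v) dv
Combining and collecting du, dv coefficients:
  coeff of du: 4*u^3 - 9*u^2*v + 10*u*v^2 - 15*v^3
  coeff of dv: -3*u^3 + 6*u^2*v - 45*u*v^2 + 12*v^3
F^* omega = (4*u^3 - 9*u^2*v + 10*u*v^2 - 15*v^3) du + (-3*u^3 + 6*u^2*v - 45*u*v^2 + 12*v^3) dv.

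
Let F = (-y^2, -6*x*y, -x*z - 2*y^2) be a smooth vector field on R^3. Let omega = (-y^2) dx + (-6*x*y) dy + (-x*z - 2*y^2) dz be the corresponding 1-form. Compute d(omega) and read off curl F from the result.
d(omega) = (-4*y) dy ∧ dz + (z) dz ∧ dx + (-4*y) dx ∧ dy; curl F = (-4*y, z, -4*y)

d omega = sum_{i<j} (∂f_j/∂x_i - ∂f_i/∂x_j) dx_i ∧ dx_j. Under the identification (dy ∧ dz, dz ∧ dx, dx ∧ dy) ↔ (e_x, e_y, e_z), the coefficients are exactly the components of curl F. Compute:
  ∂R/∂y - ∂Q/∂z = (-4*y) - (0) = -4*y
  ∂P/∂z - ∂R/∂x = (0) - (-z) = z
  ∂Q/∂x - ∂P/∂y = (-6*y) - (-2*y) = -4*y.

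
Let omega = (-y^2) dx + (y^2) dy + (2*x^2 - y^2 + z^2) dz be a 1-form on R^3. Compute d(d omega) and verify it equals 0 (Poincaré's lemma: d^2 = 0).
d(d omega) = 0

Step 1: d omega = sum_{i<j} (∂f_j/∂x_i - ∂f_i/∂x_j) dx_i ∧ dx_j:
  coeff of dx ∧ dy: 2*y
  coeff of dx ∧ dz: 4*x
  coeff of dy ∧ dz: -2*y
Step 2: Apply d again to each 2-form coefficient. The only possible 3-form in R^3 is dx ∧ dy ∧ dz, with coefficient
  ∂(coeff of dy∧dz)/∂x - ∂(coeff of dx∧dz)/∂y + ∂(coeff of dx∧dy)/∂z
  = ∂/∂x (-2*y) - ∂/∂y (4*x) + ∂/∂z (2*y).
Each of these terms simplifies to sums of mixed partials that cancel in pairs. The result is 0 (by equality of mixed partials for smooth functions — Schwarz / Clairaut).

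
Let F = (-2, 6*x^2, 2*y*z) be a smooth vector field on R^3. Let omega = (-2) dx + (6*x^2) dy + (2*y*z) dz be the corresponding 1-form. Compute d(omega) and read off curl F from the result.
d(omega) = (2*z) dy ∧ dz + (0) dz ∧ dx + (12*x) dx ∧ dy; curl F = (2*z, 0, 12*x)

d omega = sum_{i<j} (∂f_j/∂x_i - ∂f_i/∂x_j) dx_i ∧ dx_j. Under the identification (dy ∧ dz, dz ∧ dx, dx ∧ dy) ↔ (e_x, e_y, e_z), the coefficients are exactly the components of curl F. Compute:
  ∂R/∂y - ∂Q/∂z = (2*z) - (0) = 2*z
  ∂P/∂z - ∂R/∂x = (0) - (0) = 0
  ∂Q/∂x - ∂P/∂y = (12*x) - (0) = 12*x.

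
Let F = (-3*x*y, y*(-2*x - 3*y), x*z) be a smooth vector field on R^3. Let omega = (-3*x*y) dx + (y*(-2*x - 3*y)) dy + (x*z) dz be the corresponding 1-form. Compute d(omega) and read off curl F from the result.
d(omega) = (0) dy ∧ dz + (-z) dz ∧ dx + (3*x - 2*y) dx ∧ dy; curl F = (0, -z, 3*x - 2*y)

d omega = sum_{i<j} (∂f_j/∂x_i - ∂f_i/∂x_j) dx_i ∧ dx_j. Under the identification (dy ∧ dz, dz ∧ dx, dx ∧ dy) ↔ (e_x, e_y, e_z), the coefficients are exactly the components of curl F. Compute:
  ∂R/∂y - ∂Q/∂z = (0) - (0) = 0
  ∂P/∂z - ∂R/∂x = (0) - (z) = -z
  ∂Q/∂x - ∂P/∂y = (-2*y) - (-3*x) = 3*x - 2*y.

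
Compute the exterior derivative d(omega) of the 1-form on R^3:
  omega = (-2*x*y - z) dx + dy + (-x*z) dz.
d(omega) = (2*x) dx ∧ dy + (1 - z) dx ∧ dz

For a 1-form omega = sum_i f_i dx_i, the exterior derivative is
  d(omega) = sum_{i < j} (∂f_j/∂x_i - ∂f_i/∂x_j) dx_i ∧ dx_j.
  coefficient of dx ∧ dy: ∂f_2/∂x - ∂f_1/∂y = ∂(1)/∂x - ∂(-2*x*y - z)/∂y = 2*x
  coefficient of dx ∧ dz: ∂f_3/∂x - ∂f_1/∂z = ∂(-x*z)/∂x - ∂(-2*x*y - z)/∂z = 1 - z
Assembling: d(omega) = (2*x) dx ∧ dy + (1 - z) dx ∧ dz.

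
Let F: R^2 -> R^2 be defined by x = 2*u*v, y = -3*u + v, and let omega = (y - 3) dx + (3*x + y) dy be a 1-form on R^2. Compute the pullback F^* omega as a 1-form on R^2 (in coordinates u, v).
F^* omega = (-24*u*v + 9*u + 2*v^2 - 9*v) du + (-6*u^2 + 8*u*v - 9*u + v) dv

Using F^*(f dg) = (f ∘ F) d(g ∘ F), substitute each coordinate x_i by F_i(u, v) in f_i, and replace dx_i by d F_i = (∂F_i/∂u) du + (∂F_i/∂v) dv.
  For the x component: f_1(F) = -3*u + v - 3; d F_1 = (2*v) du + (2*u) dv
  For the y component: f_2(F) = 6*u*v - 3*u + v; d F_2 = (-3) du + (1) dv
Combining and collecting du, dv coefficients:
  coeff of du: -24*u*v + 9*u + 2*v^2 - 9*v
  coeff of dv: -6*u^2 + 8*u*v - 9*u + v
F^* omega = (-24*u*v + 9*u + 2*v^2 - 9*v) du + (-6*u^2 + 8*u*v - 9*u + v) dv.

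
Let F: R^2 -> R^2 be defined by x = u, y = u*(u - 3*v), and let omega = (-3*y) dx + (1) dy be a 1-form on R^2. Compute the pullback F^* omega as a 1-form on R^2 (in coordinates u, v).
F^* omega = (-3*u^2 + 9*u*v + 2*u - 3*v) du + (-3*u) dv

Using F^*(f dg) = (f ∘ F) d(g ∘ F), substitute each coordinate x_i by F_i(u, v) in f_i, and replace dx_i by d F_i = (∂F_i/∂u) du + (∂F_i/∂v) dv.
  For the x component: f_1(F) = 3*u*(-u + 3*v); d F_1 = (1) du + (0) dv
  For the y component: f_2(F) = 1; d F_2 = (2*u - 3*v) du + (-3*u) dv
Combining and collecting du, dv coefficients:
  coeff of du: -3*u^2 + 9*u*v + 2*u - 3*v
  coeff of dv: -3*u
F^* omega = (-3*u^2 + 9*u*v + 2*u - 3*v) du + (-3*u) dv.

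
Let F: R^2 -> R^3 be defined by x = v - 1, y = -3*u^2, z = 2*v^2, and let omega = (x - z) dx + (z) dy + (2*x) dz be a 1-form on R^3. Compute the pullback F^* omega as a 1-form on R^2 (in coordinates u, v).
F^* omega = (-12*u*v^2) du + (6*v^2 - 7*v - 1) dv

Using F^*(f dg) = (f ∘ F) d(g ∘ F), substitute each coordinate x_i by F_i(u, v) in f_i, and replace dx_i by d F_i = (∂F_i/∂u) du + (∂F_i/∂v) dv.
  For the x component: f_1(F) = -2*v^2 + v - 1; d F_1 = (0) du + (1) dv
  For the y component: f_2(F) = 2*v^2; d F_2 = (-6*u) du + (0) dv
  For the z component: f_3(F) = 2*v - 2; d F_3 = (0) du + (4*v) dv
Combining and collecting du, dv coefficients:
  coeff of du: -12*u*v^2
  coeff of dv: 6*v^2 - 7*v - 1
F^* omega = (-12*u*v^2) du + (6*v^2 - 7*v - 1) dv.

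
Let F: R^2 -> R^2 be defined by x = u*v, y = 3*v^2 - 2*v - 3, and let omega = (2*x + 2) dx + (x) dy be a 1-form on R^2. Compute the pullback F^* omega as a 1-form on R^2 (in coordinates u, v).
F^* omega = (2*v*(u*v + 1)) du + (2*u*(u*v + 3*v^2 - v + 1)) dv

Using F^*(f dg) = (f ∘ F) d(g ∘ F), substitute each coordinate x_i by F_i(u, v) in f_i, and replace dx_i by d F_i = (∂F_i/∂u) du + (∂F_i/∂v) dv.
  For the x component: f_1(F) = 2*u*v + 2; d F_1 = (v) du + (u) dv
  For the y component: f_2(F) = u*v; d F_2 = (0) du + (6*v - 2) dv
Combining and collecting du, dv coefficients:
  coeff of du: 2*v*(u*v + 1)
  coeff of dv: 2*u*(u*v + 3*v^2 - v + 1)
F^* omega = (2*v*(u*v + 1)) du + (2*u*(u*v + 3*v^2 - v + 1)) dv.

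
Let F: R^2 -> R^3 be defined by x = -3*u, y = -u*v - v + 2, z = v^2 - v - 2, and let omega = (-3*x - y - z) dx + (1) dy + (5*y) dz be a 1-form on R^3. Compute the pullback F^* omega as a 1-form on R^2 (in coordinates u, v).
F^* omega = (-3*u*v - 27*u + 3*v^2 - 7*v) du + (-10*u*v^2 + 5*u*v - u - 10*v^2 + 25*v - 11) dv

Using F^*(f dg) = (f ∘ F) d(g ∘ F), substitute each coordinate x_i by F_i(u, v) in f_i, and replace dx_i by d F_i = (∂F_i/∂u) du + (∂F_i/∂v) dv.
  For the x component: f_1(F) = u*v + 9*u - v^2 + 2*v; d F_1 = (-3) du + (0) dv
  For the y component: f_2(F) = 1; d F_2 = (-v) du + (-u - 1) dv
  For the z component: f_3(F) = -5*u*v - 5*v + 10; d F_3 = (0) du + (2*v - 1) dv
Combining and collecting du, dv coefficients:
  coeff of du: -3*u*v - 27*u + 3*v^2 - 7*v
  coeff of dv: -10*u*v^2 + 5*u*v - u - 10*v^2 + 25*v - 11
F^* omega = (-3*u*v - 27*u + 3*v^2 - 7*v) du + (-10*u*v^2 + 5*u*v - u - 10*v^2 + 25*v - 11) dv.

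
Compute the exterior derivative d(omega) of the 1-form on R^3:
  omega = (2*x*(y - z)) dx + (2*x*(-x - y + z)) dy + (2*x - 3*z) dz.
d(omega) = (-6*x - 2*y + 2*z) dx ∧ dy + (2*x + 2) dx ∧ dz + (-2*x) dy ∧ dz

For a 1-form omega = sum_i f_i dx_i, the exterior derivative is
  d(omega) = sum_{i < j} (∂f_j/∂x_i - ∂f_i/∂x_j) dx_i ∧ dx_j.
  coefficient of dx ∧ dy: ∂f_2/∂x - ∂f_1/∂y = ∂(2*x*(-x - y + z))/∂x - ∂(2*x*(y - z))/∂y = -6*x - 2*y + 2*z
  coefficient of dx ∧ dz: ∂f_3/∂x - ∂f_1/∂z = ∂(2*x - 3*z)/∂x - ∂(2*x*(y - z))/∂z = 2*x + 2
  coefficient of dy ∧ dz: ∂f_3/∂y - ∂f_2/∂z = ∂(2*x - 3*z)/∂y - ∂(2*x*(-x - y + z))/∂z = -2*x
Assembling: d(omega) = (-6*x - 2*y + 2*z) dx ∧ dy + (2*x + 2) dx ∧ dz + (-2*x) dy ∧ dz.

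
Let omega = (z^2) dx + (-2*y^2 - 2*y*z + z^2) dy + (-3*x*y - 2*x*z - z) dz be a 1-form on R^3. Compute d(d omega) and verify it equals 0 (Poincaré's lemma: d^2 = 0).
d(d omega) = 0

Step 1: d omega = sum_{i<j} (∂f_j/∂x_i - ∂f_i/∂x_j) dx_i ∧ dx_j:
  coeff of dx ∧ dy: 0
  coeff of dx ∧ dz: -3*y - 4*z
  coeff of dy ∧ dz: -3*x + 2*y - 2*z
Step 2: Apply d again to each 2-form coefficient. The only possible 3-form in R^3 is dx ∧ dy ∧ dz, with coefficient
  ∂(coeff of dy∧dz)/∂x - ∂(coeff of dx∧dz)/∂y + ∂(coeff of dx∧dy)/∂z
  = ∂/∂x (-3*x + 2*y - 2*z) - ∂/∂y (-3*y - 4*z) + ∂/∂z (0).
Each of these terms simplifies to sums of mixed partials that cancel in pairs. The result is 0 (by equality of mixed partials for smooth functions — Schwarz / Clairaut).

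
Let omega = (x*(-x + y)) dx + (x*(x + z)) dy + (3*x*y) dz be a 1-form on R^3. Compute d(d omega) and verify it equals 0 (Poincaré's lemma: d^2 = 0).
d(d omega) = 0

Step 1: d omega = sum_{i<j} (∂f_j/∂x_i - ∂f_i/∂x_j) dx_i ∧ dx_j:
  coeff of dx ∧ dy: x + z
  coeff of dx ∧ dz: 3*y
  coeff of dy ∧ dz: 2*x
Step 2: Apply d again to each 2-form coefficient. The only possible 3-form in R^3 is dx ∧ dy ∧ dz, with coefficient
  ∂(coeff of dy∧dz)/∂x - ∂(coeff of dx∧dz)/∂y + ∂(coeff of dx∧dy)/∂z
  = ∂/∂x (2*x) - ∂/∂y (3*y) + ∂/∂z (x + z).
Each of these terms simplifies to sums of mixed partials that cancel in pairs. The result is 0 (by equality of mixed partials for smooth functions — Schwarz / Clairaut).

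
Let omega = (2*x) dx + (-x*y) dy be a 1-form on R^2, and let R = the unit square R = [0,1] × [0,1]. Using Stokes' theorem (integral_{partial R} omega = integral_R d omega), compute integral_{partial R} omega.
integral_(partial R) omega = -1/2

Stokes: integral_partial_R omega = integral_R d omega with d omega = (∂Q/∂x - ∂P/∂y) dx ∧ dy.
  ∂Q/∂x = -y
  ∂P/∂y = 0
  integrand = ∂Q/∂x - ∂P/∂y = -y.
Integrating over R: integral_0^1 integral_0^1 (-y) dx dy = -1/2.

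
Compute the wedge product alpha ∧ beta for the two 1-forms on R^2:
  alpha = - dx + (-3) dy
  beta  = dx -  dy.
alpha ∧ beta = (4) dx ∧ dy

Distribute the wedge, using dx_i ∧ dx_j = -dx_j ∧ dx_i and dx_i ∧ dx_i = 0. For each pair (i, j) with i < j, the coefficient of dx_i ∧ dx_j in alpha ∧ beta is (alpha_i * beta_j - alpha_j * beta_i). Collecting: alpha ∧ beta = (4) dx ∧ dy.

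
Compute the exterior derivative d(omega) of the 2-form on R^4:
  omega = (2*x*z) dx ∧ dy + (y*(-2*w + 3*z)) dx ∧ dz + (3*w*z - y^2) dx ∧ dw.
d(omega) = (2*w + 2*x - 3*z) dx ∧ dy ∧ dz + (-3*w - 2*y) dx ∧ dz ∧ dw + (2*y) dx ∧ dy ∧ dw

For a 2-form omega = sum_{i<j} g_{ij} dx_i ∧ dx_j, the exterior derivative is
  d(omega) = sum_{i<j} d(g_{ij}) ∧ dx_i ∧ dx_j = sum_{i<j, k} (∂g_{ij}/∂x_k) dx_k ∧ dx_i ∧ dx_j.
Expand each term, using dx_k ∧ dx_i ∧ dx_j = sgn(permutation) dx_{(a)} ∧ dx_{(b)} ∧ dx_{(c)} with (a < b < c) sorted:
  d(2*x*z) includes (∂/∂z)(2*x*z) dz = (2*x) dz, which multiplied by dx ∧ dy gives (2*x) dx ∧ dy ∧ dz
  d(y*(-2*w + 3*z)) includes (∂/∂y)(y*(-2*w + 3*z)) dy = (-2*w + 3*z) dy, which multiplied by dx ∧ dz gives (2*w - 3*z) dx ∧ dy ∧ dz
  d(y*(-2*w + 3*z)) includes (∂/∂w)(y*(-2*w + 3*z)) dw = (-2*y) dw, which multiplied by dx ∧ dz gives (-2*y) dx ∧ dz ∧ dw
  d(3*w*z - y^2) includes (∂/∂y)(3*w*z - y^2) dy = (-2*y) dy, which multiplied by dx ∧ dw gives (2*y) dx ∧ dy ∧ dw
  d(3*w*z - y^2) includes (∂/∂z)(3*w*z - y^2) dz = (3*w) dz, which multiplied by dx ∧ dw gives (-3*w) dx ∧ dz ∧ dw
Collecting like 3-forms: d(omega) = (2*w + 2*x - 3*z) dx ∧ dy ∧ dz + (-3*w - 2*y) dx ∧ dz ∧ dw + (2*y) dx ∧ dy ∧ dw.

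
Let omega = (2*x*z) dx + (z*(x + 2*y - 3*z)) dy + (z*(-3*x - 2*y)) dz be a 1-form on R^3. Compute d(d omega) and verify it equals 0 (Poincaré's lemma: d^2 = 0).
d(d omega) = 0

Step 1: d omega = sum_{i<j} (∂f_j/∂x_i - ∂f_i/∂x_j) dx_i ∧ dx_j:
  coeff of dx ∧ dy: z
  coeff of dx ∧ dz: -2*x - 3*z
  coeff of dy ∧ dz: -x - 2*y + 4*z
Step 2: Apply d again to each 2-form coefficient. The only possible 3-form in R^3 is dx ∧ dy ∧ dz, with coefficient
  ∂(coeff of dy∧dz)/∂x - ∂(coeff of dx∧dz)/∂y + ∂(coeff of dx∧dy)/∂z
  = ∂/∂x (-x - 2*y + 4*z) - ∂/∂y (-2*x - 3*z) + ∂/∂z (z).
Each of these terms simplifies to sums of mixed partials that cancel in pairs. The result is 0 (by equality of mixed partials for smooth functions — Schwarz / Clairaut).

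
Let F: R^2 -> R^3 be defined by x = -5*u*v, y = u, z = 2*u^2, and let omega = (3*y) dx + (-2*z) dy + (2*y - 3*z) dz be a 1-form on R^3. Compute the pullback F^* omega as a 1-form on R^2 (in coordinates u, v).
F^* omega = (u*(-24*u^2 + 4*u - 15*v)) du + (-15*u^2) dv

Using F^*(f dg) = (f ∘ F) d(g ∘ F), substitute each coordinate x_i by F_i(u, v) in f_i, and replace dx_i by d F_i = (∂F_i/∂u) du + (∂F_i/∂v) dv.
  For the x component: f_1(F) = 3*u; d F_1 = (-5*v) du + (-5*u) dv
  For the y component: f_2(F) = -4*u^2; d F_2 = (1) du + (0) dv
  For the z component: f_3(F) = 2*u*(1 - 3*u); d F_3 = (4*u) du + (0) dv
Combining and collecting du, dv coefficients:
  coeff of du: u*(-24*u^2 + 4*u - 15*v)
  coeff of dv: -15*u^2
F^* omega = (u*(-24*u^2 + 4*u - 15*v)) du + (-15*u^2) dv.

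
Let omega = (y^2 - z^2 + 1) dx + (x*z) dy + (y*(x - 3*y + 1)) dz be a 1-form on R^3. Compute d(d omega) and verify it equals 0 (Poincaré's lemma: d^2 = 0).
d(d omega) = 0

Step 1: d omega = sum_{i<j} (∂f_j/∂x_i - ∂f_i/∂x_j) dx_i ∧ dx_j:
  coeff of dx ∧ dy: -2*y + z
  coeff of dx ∧ dz: y + 2*z
  coeff of dy ∧ dz: 1 - 6*y
Step 2: Apply d again to each 2-form coefficient. The only possible 3-form in R^3 is dx ∧ dy ∧ dz, with coefficient
  ∂(coeff of dy∧dz)/∂x - ∂(coeff of dx∧dz)/∂y + ∂(coeff of dx∧dy)/∂z
  = ∂/∂x (1 - 6*y) - ∂/∂y (y + 2*z) + ∂/∂z (-2*y + z).
Each of these terms simplifies to sums of mixed partials that cancel in pairs. The result is 0 (by equality of mixed partials for smooth functions — Schwarz / Clairaut).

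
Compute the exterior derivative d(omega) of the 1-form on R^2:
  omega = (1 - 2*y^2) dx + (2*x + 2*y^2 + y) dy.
d(omega) = (4*y + 2) dx ∧ dy

For a 1-form omega = sum_i f_i dx_i, the exterior derivative is
  d(omega) = sum_{i < j} (∂f_j/∂x_i - ∂f_i/∂x_j) dx_i ∧ dx_j.
  coefficient of dx ∧ dy: ∂f_2/∂x - ∂f_1/∂y = ∂(2*x + 2*y^2 + y)/∂x - ∂(1 - 2*y^2)/∂y = 4*y + 2
Assembling: d(omega) = (4*y + 2) dx ∧ dy.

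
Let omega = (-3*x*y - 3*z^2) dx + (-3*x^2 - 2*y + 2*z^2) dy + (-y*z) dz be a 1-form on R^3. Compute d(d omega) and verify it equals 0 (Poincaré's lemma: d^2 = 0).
d(d omega) = 0

Step 1: d omega = sum_{i<j} (∂f_j/∂x_i - ∂f_i/∂x_j) dx_i ∧ dx_j:
  coeff of dx ∧ dy: -3*x
  coeff of dx ∧ dz: 6*z
  coeff of dy ∧ dz: -5*z
Step 2: Apply d again to each 2-form coefficient. The only possible 3-form in R^3 is dx ∧ dy ∧ dz, with coefficient
  ∂(coeff of dy∧dz)/∂x - ∂(coeff of dx∧dz)/∂y + ∂(coeff of dx∧dy)/∂z
  = ∂/∂x (-5*z) - ∂/∂y (6*z) + ∂/∂z (-3*x).
Each of these terms simplifies to sums of mixed partials that cancel in pairs. The result is 0 (by equality of mixed partials for smooth functions — Schwarz / Clairaut).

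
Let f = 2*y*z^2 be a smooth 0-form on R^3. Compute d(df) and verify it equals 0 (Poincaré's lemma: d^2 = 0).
d(df) = 0

Step 1: df = sum_i (∂f/∂x_i) dx_i = (0) dx + (2*z^2) dy + (4*y*z) dz.
Step 2: Apply d again. Using the 1-form formula, the coefficient of dx ∧ dy in d(df) is ∂^2 f/∂x ∂y - ∂^2 f/∂y ∂x = (0) - (0) = 0 (equality of mixed partials for smooth f).
Similarly for dx ∧ dz and dy ∧ dz — all coefficients vanish. So d(df) = 0.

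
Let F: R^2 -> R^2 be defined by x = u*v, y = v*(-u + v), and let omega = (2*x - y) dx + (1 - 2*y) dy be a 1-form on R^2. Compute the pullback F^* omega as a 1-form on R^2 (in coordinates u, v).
F^* omega = (v*(u*v + v^2 - 1)) du + (u^2*v + 5*u*v^2 - u - 4*v^3 + 2*v) dv

Using F^*(f dg) = (f ∘ F) d(g ∘ F), substitute each coordinate x_i by F_i(u, v) in f_i, and replace dx_i by d F_i = (∂F_i/∂u) du + (∂F_i/∂v) dv.
  For the x component: f_1(F) = v*(3*u - v); d F_1 = (v) du + (u) dv
  For the y component: f_2(F) = 2*u*v - 2*v^2 + 1; d F_2 = (-v) du + (-u + 2*v) dv
Combining and collecting du, dv coefficients:
  coeff of du: v*(u*v + v^2 - 1)
  coeff of dv: u^2*v + 5*u*v^2 - u - 4*v^3 + 2*v
F^* omega = (v*(u*v + v^2 - 1)) du + (u^2*v + 5*u*v^2 - u - 4*v^3 + 2*v) dv.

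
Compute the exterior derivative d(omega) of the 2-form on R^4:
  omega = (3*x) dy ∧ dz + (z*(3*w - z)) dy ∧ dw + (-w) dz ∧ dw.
d(omega) = (3) dx ∧ dy ∧ dz + (-3*w + 2*z) dy ∧ dz ∧ dw

For a 2-form omega = sum_{i<j} g_{ij} dx_i ∧ dx_j, the exterior derivative is
  d(omega) = sum_{i<j} d(g_{ij}) ∧ dx_i ∧ dx_j = sum_{i<j, k} (∂g_{ij}/∂x_k) dx_k ∧ dx_i ∧ dx_j.
Expand each term, using dx_k ∧ dx_i ∧ dx_j = sgn(permutation) dx_{(a)} ∧ dx_{(b)} ∧ dx_{(c)} with (a < b < c) sorted:
  d(3*x) includes (∂/∂x)(3*x) dx = (3) dx, which multiplied by dy ∧ dz gives (3) dx ∧ dy ∧ dz
  d(z*(3*w - z)) includes (∂/∂z)(z*(3*w - z)) dz = (3*w - 2*z) dz, which multiplied by dy ∧ dw gives (-3*w + 2*z) dy ∧ dz ∧ dw
Collecting like 3-forms: d(omega) = (3) dx ∧ dy ∧ dz + (-3*w + 2*z) dy ∧ dz ∧ dw.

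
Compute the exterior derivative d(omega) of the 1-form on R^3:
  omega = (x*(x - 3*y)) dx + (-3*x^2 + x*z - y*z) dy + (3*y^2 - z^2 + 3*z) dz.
d(omega) = (-3*x + z) dx ∧ dy + (-x + 7*y) dy ∧ dz

For a 1-form omega = sum_i f_i dx_i, the exterior derivative is
  d(omega) = sum_{i < j} (∂f_j/∂x_i - ∂f_i/∂x_j) dx_i ∧ dx_j.
  coefficient of dx ∧ dy: ∂f_2/∂x - ∂f_1/∂y = ∂(-3*x^2 + x*z - y*z)/∂x - ∂(x*(x - 3*y))/∂y = -3*x + z
  coefficient of dy ∧ dz: ∂f_3/∂y - ∂f_2/∂z = ∂(3*y^2 - z^2 + 3*z)/∂y - ∂(-3*x^2 + x*z - y*z)/∂z = -x + 7*y
Assembling: d(omega) = (-3*x + z) dx ∧ dy + (-x + 7*y) dy ∧ dz.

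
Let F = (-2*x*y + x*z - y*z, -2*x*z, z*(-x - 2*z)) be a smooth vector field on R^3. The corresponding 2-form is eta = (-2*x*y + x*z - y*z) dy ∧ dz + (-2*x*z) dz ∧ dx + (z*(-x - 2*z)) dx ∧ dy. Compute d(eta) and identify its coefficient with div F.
d(eta) = (-x - 2*y - 3*z) dx ∧ dy ∧ dz; div F = -x - 2*y - 3*z

For a 2-form in R^3 of the form above, applying d gives a 3-form with coefficient ∂P/∂x + ∂Q/∂y + ∂R/∂z:
  ∂P/∂x = -2*y + z
  ∂Q/∂y = 0
  ∂R/∂z = -x - 4*z
Sum = -x - 2*y - 3*z, which is exactly div F.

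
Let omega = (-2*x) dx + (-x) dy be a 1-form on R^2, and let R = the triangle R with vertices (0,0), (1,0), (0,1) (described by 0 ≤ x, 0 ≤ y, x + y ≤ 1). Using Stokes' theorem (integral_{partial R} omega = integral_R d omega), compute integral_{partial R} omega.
integral_(partial R) omega = -1/2

Stokes: integral_partial_R omega = integral_R d omega with d omega = (∂Q/∂x - ∂P/∂y) dx ∧ dy.
  ∂Q/∂x = -1
  ∂P/∂y = 0
  integrand = ∂Q/∂x - ∂P/∂y = -1.
Integrating over R: integral_0^1 integral_0^{1-x} (-1) dy dx = -1/2.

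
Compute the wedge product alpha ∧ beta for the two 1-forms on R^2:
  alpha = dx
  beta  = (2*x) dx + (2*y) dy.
alpha ∧ beta = (2*y) dx ∧ dy

Distribute the wedge, using dx_i ∧ dx_j = -dx_j ∧ dx_i and dx_i ∧ dx_i = 0. For each pair (i, j) with i < j, the coefficient of dx_i ∧ dx_j in alpha ∧ beta is (alpha_i * beta_j - alpha_j * beta_i). Collecting: alpha ∧ beta = (2*y) dx ∧ dy.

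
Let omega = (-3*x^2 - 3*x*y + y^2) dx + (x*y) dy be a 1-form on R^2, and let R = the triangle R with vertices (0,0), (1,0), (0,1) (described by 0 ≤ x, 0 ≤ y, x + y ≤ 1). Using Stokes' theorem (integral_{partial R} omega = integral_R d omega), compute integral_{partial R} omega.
integral_(partial R) omega = 1/3

Stokes: integral_partial_R omega = integral_R d omega with d omega = (∂Q/∂x - ∂P/∂y) dx ∧ dy.
  ∂Q/∂x = y
  ∂P/∂y = -3*x + 2*y
  integrand = ∂Q/∂x - ∂P/∂y = 3*x - y.
Integrating over R: integral_0^1 integral_0^{1-x} (3*x - y) dy dx = 1/3.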